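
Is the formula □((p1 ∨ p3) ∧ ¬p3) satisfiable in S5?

1. □((p1 ∨ p3) ∧ ¬p3), w0
2. (p1 ∨ p3) ∧ ¬p3, w0
3. p1 ∨ p3, w0
4. ¬p3, w0
5. p1, w0
Accessibility: w0Rw0

Satisfiable (open branch found)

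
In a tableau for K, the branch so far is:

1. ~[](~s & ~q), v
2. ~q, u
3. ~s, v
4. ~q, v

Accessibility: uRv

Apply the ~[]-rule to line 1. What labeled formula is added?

a fresh world w with vRw, and ~(~s & ~q) at w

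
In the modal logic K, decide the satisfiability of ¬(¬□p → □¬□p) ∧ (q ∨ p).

Satisfiable

1. ¬(¬□p → □¬□p) ∧ (q ∨ p), w0
2. ¬(¬□p → □¬□p), w0   [∧-rule on 1]
3. q ∨ p, w0   [∧-rule on 1]
4. ¬□p, w0   [¬→-rule on 2]
5. ¬□¬□p, w0   [¬→-rule on 2]
6. p, w0   [∨-rule on 3 (branches; this branch)]
7. ¬p, w1   [¬□-rule on 4: fresh world w1, w0Rw1]
8. □p, w2   [¬□-rule on 5: fresh world w2, w0Rw2]
Accessibility: w0Rw1, w0Rw2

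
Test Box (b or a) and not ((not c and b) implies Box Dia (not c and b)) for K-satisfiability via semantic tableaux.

Satisfiable (open branch found)

1. Box (b or a) and not ((not c and b) implies Box Dia (not c and b)), u
2. Box (b or a), u
3. not ((not c and b) implies Box Dia (not c and b)), u
4. not c and b, u
5. not Box Dia (not c and b), u
6. not c, u
7. b, u
8. not Dia (not c and b), v
9. b or a, v
10. a, v
Accessibility: uRv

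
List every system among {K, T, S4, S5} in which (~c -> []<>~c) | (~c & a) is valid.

S4-tableau for the negation ~((~c -> []<>~c) | (~c & a)):
1. ~((~c -> []<>~c) | (~c & a)), u
2. ~(~c -> []<>~c), u   [~|-rule on 1]
3. ~(~c & a), u   [~|-rule on 1]
4. ~c, u   [~->-rule on 2]
5. ~[]<>~c, u   [~->-rule on 2]
6. ~a, u   [~&-rule on 3 (branches; this branch)]
7. ~<>~c, v   [~[]-rule on 5: fresh world v, uRv]
8. c, v   [~<>-rule on 7 via vRv]
Accessibility: uRu, uRv, vRv
Complete open branch: countermodel on an S4-frame, so not valid in S4, nor in K, T (the same frame is also a K-frame and a T-frame).
S5-tableau for the negation ~((~c -> []<>~c) | (~c & a)):
1. ~((~c -> []<>~c) | (~c & a)), u
2. ~(~c -> []<>~c), u   [~|-rule on 1]
3. ~(~c & a), u   [~|-rule on 1]
4. ~c, u   [~->-rule on 2]
5. ~[]<>~c, u   [~->-rule on 2]
6. ~a, u   [~&-rule on 3 (branches; this branch)]
7. ~<>~c, v   [~[]-rule on 5: fresh world v, uRv]
8. c, u   [~<>-rule on 7 via vRu]
Accessibility: uRu, uRv, vRu, vRv
Branch closes: c and ~c both at u.
Every branch closes (one shown): valid in S5.

S5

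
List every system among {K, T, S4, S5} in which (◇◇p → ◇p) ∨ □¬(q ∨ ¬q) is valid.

T-tableau for the negation ¬((◇◇p → ◇p) ∨ □¬(q ∨ ¬q)):
1. ¬((◇◇p → ◇p) ∨ □¬(q ∨ ¬q)), u
2. ¬(◇◇p → ◇p), u   [¬∨-rule on 1]
3. ¬□¬(q ∨ ¬q), u   [¬∨-rule on 1]
4. ◇◇p, u   [¬→-rule on 2]
5. ¬◇p, u   [¬→-rule on 2]
6. ¬p, u   [¬◇-rule on 5 via uRu]
7. q ∨ ¬q, v   [¬□-rule on 3: fresh world v, uRv]
8. ¬p, v   [¬◇-rule on 5 via uRv]
9. ¬q, v   [∨-rule on 7 (branches; this branch)]
10. ◇p, w   [◇-rule on 4: fresh world w, uRw]
11. ¬p, w   [¬◇-rule on 5 via uRw]
12. p, x   [◇-rule on 10: fresh world x, wRx]
Accessibility: uRu, uRv, uRw, vRv, wRw, wRx, xRx
Complete open branch: countermodel on a T-frame, so not valid in T, nor in K (the same frame is also a K-frame).
S4-tableau for the negation ¬((◇◇p → ◇p) ∨ □¬(q ∨ ¬q)):
1. ¬((◇◇p → ◇p) ∨ □¬(q ∨ ¬q)), u
2. ¬(◇◇p → ◇p), u   [¬∨-rule on 1]
3. ¬□¬(q ∨ ¬q), u   [¬∨-rule on 1]
4. ◇◇p, u   [¬→-rule on 2]
5. ¬◇p, u   [¬→-rule on 2]
6. ¬p, u   [¬◇-rule on 5 via uRu]
7. q ∨ ¬q, v   [¬□-rule on 3: fresh world v, uRv]
8. ¬p, v   [¬◇-rule on 5 via uRv]
9. ¬q, v   [∨-rule on 7 (branches; this branch)]
10. ◇p, w   [◇-rule on 4: fresh world w, uRw]
11. ¬p, w   [¬◇-rule on 5 via uRw]
12. p, x   [◇-rule on 10: fresh world x, wRx]
13. ¬p, x   [¬◇-rule on 5 via uRx]
Accessibility: uRu, uRv, uRw, uRx, vRv, wRw, wRx, xRx
Branch closes: p and ¬p both at x.
Every branch closes (one shown): valid in S4, hence also in S5 (every theorem of S4 is a theorem of S5).

S4, S5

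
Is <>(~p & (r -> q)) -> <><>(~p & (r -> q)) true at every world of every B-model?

Valid

Tableau for the negation ~(<>(~p & (r -> q)) -> <><>(~p & (r -> q))):
1. ~(<>(~p & (r -> q)) -> <><>(~p & (r -> q))), u
2. <>(~p & (r -> q)), u
3. ~<><>(~p & (r -> q)), u
4. ~<>(~p & (r -> q)), u
5. ~(~p & (r -> q)), u
6. ~(r -> q), u
7. r, u
8. ~q, u
9. ~p & (r -> q), v
10. ~p, v
11. r -> q, v
12. ~<>(~p & (r -> q)), v
13. ~(~p & (r -> q)), v
14. q, v
15. ~(r -> q), v
16. r, v
17. ~q, v
Accessibility: uRu, uRv, vRu, vRv
Branch closes: q and ~q both at v.
Every branch of the negation's tableau closes; the branch above is one of them.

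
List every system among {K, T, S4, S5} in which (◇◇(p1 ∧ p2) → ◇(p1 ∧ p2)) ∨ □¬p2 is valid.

S4, S5

S4-tableau for the negation ¬((◇◇(p1 ∧ p2) → ◇(p1 ∧ p2)) ∨ □¬p2):
1. ¬((◇◇(p1 ∧ p2) → ◇(p1 ∧ p2)) ∨ □¬p2), 0
2. ¬(◇◇(p1 ∧ p2) → ◇(p1 ∧ p2)), 0
3. ¬□¬p2, 0
4. ◇◇(p1 ∧ p2), 0
5. ¬◇(p1 ∧ p2), 0
6. ¬(p1 ∧ p2), 0
7. ¬p2, 0
8. p2, 1
9. ¬(p1 ∧ p2), 1
10. ¬p1, 1
11. ◇(p1 ∧ p2), 2
12. ¬(p1 ∧ p2), 2
13. ¬p2, 2
14. p1 ∧ p2, 3
15. p1, 3
16. p2, 3
17. ¬(p1 ∧ p2), 3
18. ¬p2, 3
Accessibility: 0R0, 0R1, 0R2, 0R3, 1R1, 2R2, 2R3, 3R3
Branch closes: p2 and ¬p2 both at 3.
Every branch closes (one shown): valid in S4, hence also in S5 (every theorem of S4 is a theorem of S5).
T-tableau for the negation ¬((◇◇(p1 ∧ p2) → ◇(p1 ∧ p2)) ∨ □¬p2):
1. ¬((◇◇(p1 ∧ p2) → ◇(p1 ∧ p2)) ∨ □¬p2), 0
2. ¬(◇◇(p1 ∧ p2) → ◇(p1 ∧ p2)), 0
3. ¬□¬p2, 0
4. ◇◇(p1 ∧ p2), 0
5. ¬◇(p1 ∧ p2), 0
6. ¬(p1 ∧ p2), 0
7. ¬p2, 0
8. p2, 1
9. ¬(p1 ∧ p2), 1
10. ¬p1, 1
11. ◇(p1 ∧ p2), 2
12. ¬(p1 ∧ p2), 2
13. ¬p2, 2
14. p1 ∧ p2, 3
15. p1, 3
16. p2, 3
Accessibility: 0R0, 0R1, 0R2, 1R1, 2R2, 2R3, 3R3
Complete open branch: countermodel on a T-frame, so not valid in T, nor in K (the same frame is also a K-frame).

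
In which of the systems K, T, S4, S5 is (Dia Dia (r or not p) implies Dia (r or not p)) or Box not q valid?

S4, S5

T-tableau for the negation not ((Dia Dia (r or not p) implies Dia (r or not p)) or Box not q):
1. not ((Dia Dia (r or not p) implies Dia (r or not p)) or Box not q), w0
2. not (Dia Dia (r or not p) implies Dia (r or not p)), w0
3. not Box not q, w0
4. Dia Dia (r or not p), w0
5. not Dia (r or not p), w0
6. not (r or not p), w0
7. not r, w0
8. p, w0
9. q, w1
10. not (r or not p), w1
11. not r, w1
12. p, w1
13. Dia (r or not p), w2
14. not (r or not p), w2
15. not r, w2
16. p, w2
17. r or not p, w3
18. not p, w3
Accessibility: w0Rw0, w0Rw1, w0Rw2, w1Rw1, w2Rw2, w2Rw3, w3Rw3
Complete open branch: countermodel on a T-frame, so not valid in T, nor in K (the same frame is also a K-frame).
S4-tableau for the negation not ((Dia Dia (r or not p) implies Dia (r or not p)) or Box not q):
1. not ((Dia Dia (r or not p) implies Dia (r or not p)) or Box not q), w0
2. not (Dia Dia (r or not p) implies Dia (r or not p)), w0
3. not Box not q, w0
4. Dia Dia (r or not p), w0
5. not Dia (r or not p), w0
6. not (r or not p), w0
7. not r, w0
8. p, w0
9. q, w1
10. not (r or not p), w1
11. not r, w1
12. p, w1
13. Dia (r or not p), w2
14. not (r or not p), w2
15. not r, w2
16. p, w2
17. r or not p, w3
18. not (r or not p), w3
19. not r, w3
20. p, w3
21. not p, w3
Accessibility: w0Rw0, w0Rw1, w0Rw2, w0Rw3, w1Rw1, w2Rw2, w2Rw3, w3Rw3
Branch closes: p and not p both at w3.
Every branch closes (one shown): valid in S4, hence also in S5 (every theorem of S4 is a theorem of S5).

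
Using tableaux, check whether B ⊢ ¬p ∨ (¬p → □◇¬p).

Valid

Tableau for the negation ¬(¬p ∨ (¬p → □◇¬p)):
1. ¬(¬p ∨ (¬p → □◇¬p)), w0
2. p, w0   [¬∨-rule on 1]
3. ¬(¬p → □◇¬p), w0   [¬∨-rule on 1]
4. ¬p, w0   [¬→-rule on 3]
5. ¬□◇¬p, w0   [¬→-rule on 3]
Accessibility: w0Rw0
Branch closes: p and ¬p both at w0.
Every branch of the negation's tableau closes; the branch above is one of them.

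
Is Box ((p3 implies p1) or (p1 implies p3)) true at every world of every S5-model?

Valid

Tableau for the negation not Box ((p3 implies p1) or (p1 implies p3)):
1. not Box ((p3 implies p1) or (p1 implies p3)), 0
2. not ((p3 implies p1) or (p1 implies p3)), 1
3. not (p3 implies p1), 1
4. not (p1 implies p3), 1
5. p3, 1
6. not p1, 1
7. p1, 1
8. not p3, 1
Accessibility: 0R0, 0R1, 1R0, 1R1
Branch closes: p1 and not p1 both at 1.
All branches of the negation close; one closing branch shown above.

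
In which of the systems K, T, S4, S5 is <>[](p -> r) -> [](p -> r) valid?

S4-tableau for the negation ~(<>[](p -> r) -> [](p -> r)):
1. ~(<>[](p -> r) -> [](p -> r)), u
2. <>[](p -> r), u   [~->-rule on 1]
3. ~[](p -> r), u   [~->-rule on 1]
4. [](p -> r), v   [<>-rule on 2: fresh world v, uRv]
5. p -> r, v   [[]-rule on 4 via vRv]
6. r, v   [->-rule on 5 (branches; this branch)]
7. ~(p -> r), w   [~[]-rule on 3: fresh world w, uRw]
8. p, w   [~->-rule on 7]
9. ~r, w   [~->-rule on 7]
Accessibility: uRu, uRv, uRw, vRv, wRw
Complete open branch: countermodel on an S4-frame, so not valid in S4, nor in K, T (the same frame is also a K-frame and a T-frame).
S5-tableau for the negation ~(<>[](p -> r) -> [](p -> r)):
1. ~(<>[](p -> r) -> [](p -> r)), u
2. <>[](p -> r), u   [~->-rule on 1]
3. ~[](p -> r), u   [~->-rule on 1]
4. [](p -> r), v   [<>-rule on 2: fresh world v, uRv]
5. p -> r, u   [[]-rule on 4 via vRu]
6. p -> r, v   [[]-rule on 4 via vRv]
7. r, u   [->-rule on 5 (branches; this branch)]
8. r, v   [->-rule on 6 (branches; this branch)]
9. ~(p -> r), w   [~[]-rule on 3: fresh world w, uRw]
10. p, w   [~->-rule on 9]
11. ~r, w   [~->-rule on 9]
12. p -> r, w   [[]-rule on 4 via vRw]
13. r, w   [->-rule on 12 (branches; this branch)]
Accessibility: uRu, uRv, uRw, vRu, vRv, vRw, wRu, wRv, wRw
Branch closes: r and ~r both at w.
Every branch closes (one shown): valid in S5.

S5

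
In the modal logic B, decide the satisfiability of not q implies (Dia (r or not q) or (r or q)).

1. not q implies (Dia (r or not q) or (r or q)), u
2. Dia (r or not q) or (r or q), u
3. r or q, u
4. q, u
Accessibility: uRu

Satisfiable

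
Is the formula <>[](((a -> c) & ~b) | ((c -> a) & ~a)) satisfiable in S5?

Satisfiable (open branch found)

1. <>[](((a -> c) & ~b) | ((c -> a) & ~a)), u
2. [](((a -> c) & ~b) | ((c -> a) & ~a)), v
3. ((a -> c) & ~b) | ((c -> a) & ~a), u
4. ((a -> c) & ~b) | ((c -> a) & ~a), v
5. (c -> a) & ~a, u
6. c -> a, u
7. ~a, u
8. (c -> a) & ~a, v
9. c -> a, v
10. ~a, v
11. ~c, u
12. ~c, v
Accessibility: uRu, uRv, vRu, vRv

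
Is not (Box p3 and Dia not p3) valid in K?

Tableau for the negation Box p3 and Dia not p3:
1. Box p3 and Dia not p3, 0
2. Box p3, 0
3. Dia not p3, 0
4. not p3, 1
5. p3, 1
Accessibility: 0R1
Branch closes: p3 and not p3 both at 1.
Every branch of the negation's tableau closes; the branch above is one of them.

Valid in K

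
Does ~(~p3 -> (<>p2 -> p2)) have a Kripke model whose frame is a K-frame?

1. ~(~p3 -> (<>p2 -> p2)), u
2. ~p3, u
3. ~(<>p2 -> p2), u
4. <>p2, u
5. ~p2, u
6. p2, v
Accessibility: uRv

Satisfiable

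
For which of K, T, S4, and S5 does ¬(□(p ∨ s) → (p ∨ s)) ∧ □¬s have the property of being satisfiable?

T-tableau for the formula:
1. ¬(□(p ∨ s) → (p ∨ s)) ∧ □¬s, 0
2. ¬(□(p ∨ s) → (p ∨ s)), 0
3. □¬s, 0
4. □(p ∨ s), 0
5. ¬(p ∨ s), 0
6. ¬p, 0
7. ¬s, 0
8. p ∨ s, 0
9. s, 0
Accessibility: 0R0
Branch closes: s and ¬s both at 0.
Every branch closes (one shown): unsatisfiable in T, hence also in S4, S5 (every S4/S5-frame is a T-frame).
K-tableau for the formula:
1. ¬(□(p ∨ s) → (p ∨ s)) ∧ □¬s, 0
2. ¬(□(p ∨ s) → (p ∨ s)), 0
3. □¬s, 0
4. □(p ∨ s), 0
5. ¬(p ∨ s), 0
6. ¬p, 0
7. ¬s, 0
Complete open branch: satisfiable in K.

K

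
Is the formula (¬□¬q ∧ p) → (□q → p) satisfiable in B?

1. (¬□¬q ∧ p) → (□q → p), 0
2. □q → p, 0   [→-rule on 1 (branches; this branch)]
3. p, 0   [→-rule on 2 (branches; this branch)]
Accessibility: 0R0

Satisfiable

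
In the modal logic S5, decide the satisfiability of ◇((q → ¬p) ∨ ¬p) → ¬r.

Satisfiable (open branch found)

1. ◇((q → ¬p) ∨ ¬p) → ¬r, u
2. ¬r, u   [→-rule on 1 (branches; this branch)]
Accessibility: uRu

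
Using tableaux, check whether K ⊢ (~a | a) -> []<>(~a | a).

Not valid

Tableau for the negation ~((~a | a) -> []<>(~a | a)):
1. ~((~a | a) -> []<>(~a | a)), 0
2. ~a | a, 0
3. ~[]<>(~a | a), 0
4. a, 0
5. ~<>(~a | a), 1
Accessibility: 0R1
The negation has an open branch (countermodel exists).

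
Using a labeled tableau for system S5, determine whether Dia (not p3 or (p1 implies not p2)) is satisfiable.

1. Dia (not p3 or (p1 implies not p2)), w0
2. not p3 or (p1 implies not p2), w1
3. p1 implies not p2, w1
4. not p2, w1
Accessibility: w0Rw0, w0Rw1, w1Rw0, w1Rw1

Satisfiable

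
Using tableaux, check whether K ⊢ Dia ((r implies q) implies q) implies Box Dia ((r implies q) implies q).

Invalid (countermodel exists)

Tableau for the negation not (Dia ((r implies q) implies q) implies Box Dia ((r implies q) implies q)):
1. not (Dia ((r implies q) implies q) implies Box Dia ((r implies q) implies q)), w0
2. Dia ((r implies q) implies q), w0   [neg-implies-rule on 1]
3. not Box Dia ((r implies q) implies q), w0   [neg-implies-rule on 1]
4. (r implies q) implies q, w1   [Dia-rule on 2: fresh world w1, w0Rw1]
5. q, w1   [implies-rule on 4 (branches; this branch)]
6. not Dia ((r implies q) implies q), w2   [neg-Box-rule on 3: fresh world w2, w0Rw2]
Accessibility: w0Rw1, w0Rw2
The negation has an open branch (countermodel exists).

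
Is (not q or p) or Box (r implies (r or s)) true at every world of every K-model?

Yes, valid

Tableau for the negation not ((not q or p) or Box (r implies (r or s))):
1. not ((not q or p) or Box (r implies (r or s))), w0
2. not (not q or p), w0   [neg-or-rule on 1]
3. not Box (r implies (r or s)), w0   [neg-or-rule on 1]
4. q, w0   [neg-or-rule on 2]
5. not p, w0   [neg-or-rule on 2]
6. not (r implies (r or s)), w1   [neg-Box-rule on 3: fresh world w1, w0Rw1]
7. r, w1   [neg-implies-rule on 6]
8. not (r or s), w1   [neg-implies-rule on 6]
9. not r, w1   [neg-or-rule on 8]
10. not s, w1   [neg-or-rule on 8]
Accessibility: w0Rw1
Branch closes: r and not r both at w1.
Every branch of the negation's tableau closes; the branch above is one of them.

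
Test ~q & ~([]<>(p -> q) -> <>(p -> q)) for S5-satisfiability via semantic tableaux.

1. ~q & ~([]<>(p -> q) -> <>(p -> q)), u
2. ~q, u
3. ~([]<>(p -> q) -> <>(p -> q)), u
4. []<>(p -> q), u
5. ~<>(p -> q), u
6. <>(p -> q), u
7. ~(p -> q), u
8. p, u
9. p -> q, v
10. <>(p -> q), v
11. ~(p -> q), v
12. p, v
13. ~q, v
14. q, v
Accessibility: uRu, uRv, vRu, vRv
Branch closes: q and ~q both at v.
All branches of the tableau close; one closing branch shown above.

No, unsatisfiable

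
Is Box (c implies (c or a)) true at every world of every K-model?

Valid in K

Tableau for the negation not Box (c implies (c or a)):
1. not Box (c implies (c or a)), u
2. not (c implies (c or a)), v
3. c, v
4. not (c or a), v
5. not c, v
6. not a, v
Accessibility: uRv
Branch closes: c and not c both at v.
All branches of the negation close; one closing branch shown above.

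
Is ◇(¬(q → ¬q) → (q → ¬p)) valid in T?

No, not valid

Tableau for the negation ¬◇(¬(q → ¬q) → (q → ¬p)):
1. ¬◇(¬(q → ¬q) → (q → ¬p)), 0
2. ¬(¬(q → ¬q) → (q → ¬p)), 0   [¬◇-rule on 1 via 0R0]
3. ¬(q → ¬q), 0   [¬→-rule on 2]
4. ¬(q → ¬p), 0   [¬→-rule on 2]
5. q, 0   [¬→-rule on 3]
6. p, 0   [¬→-rule on 4]
Accessibility: 0R0
The negation has an open branch (countermodel exists).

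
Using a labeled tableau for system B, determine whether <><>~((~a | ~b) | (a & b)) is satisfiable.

No, unsatisfiable

1. <><>~((~a | ~b) | (a & b)), 0
2. <>~((~a | ~b) | (a & b)), 1
3. ~((~a | ~b) | (a & b)), 2
4. ~(~a | ~b), 2
5. ~(a & b), 2
6. a, 2
7. b, 2
8. ~b, 2
Accessibility: 0R0, 0R1, 1R0, 1R1, 1R2, 2R1, 2R2
Branch closes: b and ~b both at 2.
Every branch closes; the branch above is one of them.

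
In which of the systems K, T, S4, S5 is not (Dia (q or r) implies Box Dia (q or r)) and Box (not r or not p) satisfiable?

K, T, S4

S4-tableau for the formula:
1. not (Dia (q or r) implies Box Dia (q or r)) and Box (not r or not p), w0
2. not (Dia (q or r) implies Box Dia (q or r)), w0
3. Box (not r or not p), w0
4. Dia (q or r), w0
5. not Box Dia (q or r), w0
6. not r or not p, w0
7. not p, w0
8. q or r, w1
9. not r or not p, w1
10. r, w1
11. not p, w1
12. not Dia (q or r), w2
13. not r or not p, w2
14. not (q or r), w2
15. not q, w2
16. not r, w2
17. not p, w2
Accessibility: w0Rw0, w0Rw1, w0Rw2, w1Rw1, w2Rw2
Complete open branch: satisfiable in S4, hence also in K, T (this S4-model is also a K-model and a T-model).
S5-tableau for the formula:
1. not (Dia (q or r) implies Box Dia (q or r)) and Box (not r or not p), w0
2. not (Dia (q or r) implies Box Dia (q or r)), w0
3. Box (not r or not p), w0
4. Dia (q or r), w0
5. not Box Dia (q or r), w0
6. not r or not p, w0
7. not p, w0
8. q or r, w1
9. not r or not p, w1
10. r, w1
11. not p, w1
12. not Dia (q or r), w2
13. not r or not p, w2
14. not (q or r), w0
15. not q, w0
16. not r, w0
17. not (q or r), w1
18. not q, w1
19. not r, w1
Accessibility: w0Rw0, w0Rw1, w0Rw2, w1Rw0, w1Rw1, w1Rw2, w2Rw0, w2Rw1, w2Rw2
Branch closes: r and not r both at w1.
Every branch closes (one shown): unsatisfiable in S5.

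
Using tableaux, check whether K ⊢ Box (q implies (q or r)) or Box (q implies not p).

Tableau for the negation not (Box (q implies (q or r)) or Box (q implies not p)):
1. not (Box (q implies (q or r)) or Box (q implies not p)), 0
2. not Box (q implies (q or r)), 0   [neg-or-rule on 1]
3. not Box (q implies not p), 0   [neg-or-rule on 1]
4. not (q implies (q or r)), 1   [neg-Box-rule on 2: fresh world 1, 0R1]
5. q, 1   [neg-implies-rule on 4]
6. not (q or r), 1   [neg-implies-rule on 4]
7. not q, 1   [neg-or-rule on 6]
8. not r, 1   [neg-or-rule on 6]
Accessibility: 0R1
Branch closes: q and not q both at 1.
Every branch of the negation's tableau closes; the branch above is one of them.

Yes, valid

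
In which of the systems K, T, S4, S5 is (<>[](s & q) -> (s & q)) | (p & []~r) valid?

S5-tableau for the negation ~((<>[](s & q) -> (s & q)) | (p & []~r)):
1. ~((<>[](s & q) -> (s & q)) | (p & []~r)), w0
2. ~(<>[](s & q) -> (s & q)), w0   [~|-rule on 1]
3. ~(p & []~r), w0   [~|-rule on 1]
4. <>[](s & q), w0   [~->-rule on 2]
5. ~(s & q), w0   [~->-rule on 2]
6. ~[]~r, w0   [~&-rule on 3 (branches; this branch)]
7. ~q, w0   [~&-rule on 5 (branches; this branch)]
8. [](s & q), w1   [<>-rule on 4: fresh world w1, w0Rw1]
9. s & q, w0   [[]-rule on 8 via w1Rw0]
10. s, w0   [&-rule on 9]
11. q, w0   [&-rule on 9]
Accessibility: w0Rw0, w0Rw1, w1Rw0, w1Rw1
Branch closes: q and ~q both at w0.
Every branch closes (one shown): valid in S5.
S4-tableau for the negation ~((<>[](s & q) -> (s & q)) | (p & []~r)):
1. ~((<>[](s & q) -> (s & q)) | (p & []~r)), w0
2. ~(<>[](s & q) -> (s & q)), w0   [~|-rule on 1]
3. ~(p & []~r), w0   [~|-rule on 1]
4. <>[](s & q), w0   [~->-rule on 2]
5. ~(s & q), w0   [~->-rule on 2]
6. ~[]~r, w0   [~&-rule on 3 (branches; this branch)]
7. ~q, w0   [~&-rule on 5 (branches; this branch)]
8. [](s & q), w1   [<>-rule on 4: fresh world w1, w0Rw1]
9. s & q, w1   [[]-rule on 8 via w1Rw1]
10. s, w1   [&-rule on 9]
11. q, w1   [&-rule on 9]
12. r, w2   [~[]-rule on 6: fresh world w2, w0Rw2]
Accessibility: w0Rw0, w0Rw1, w0Rw2, w1Rw1, w2Rw2
Complete open branch: countermodel on an S4-frame, so not valid in S4, nor in K, T (the same frame is also a K-frame and a T-frame).

S5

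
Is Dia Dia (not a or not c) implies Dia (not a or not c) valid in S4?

Valid

Tableau for the negation not (Dia Dia (not a or not c) implies Dia (not a or not c)):
1. not (Dia Dia (not a or not c) implies Dia (not a or not c)), u
2. Dia Dia (not a or not c), u
3. not Dia (not a or not c), u
4. not (not a or not c), u
5. a, u
6. c, u
7. Dia (not a or not c), v
8. not (not a or not c), v
9. a, v
10. c, v
11. not a or not c, w
12. not (not a or not c), w
13. a, w
14. c, w
15. not c, w
Accessibility: uRu, uRv, uRw, vRv, vRw, wRw
Branch closes: c and not c both at w.
All branches of the negation close; one closing branch shown above.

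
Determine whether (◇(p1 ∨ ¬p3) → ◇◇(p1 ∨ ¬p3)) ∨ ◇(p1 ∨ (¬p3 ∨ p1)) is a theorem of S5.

Valid

Tableau for the negation ¬((◇(p1 ∨ ¬p3) → ◇◇(p1 ∨ ¬p3)) ∨ ◇(p1 ∨ (¬p3 ∨ p1))):
1. ¬((◇(p1 ∨ ¬p3) → ◇◇(p1 ∨ ¬p3)) ∨ ◇(p1 ∨ (¬p3 ∨ p1))), w0
2. ¬(◇(p1 ∨ ¬p3) → ◇◇(p1 ∨ ¬p3)), w0   [¬∨-rule on 1]
3. ¬◇(p1 ∨ (¬p3 ∨ p1)), w0   [¬∨-rule on 1]
4. ◇(p1 ∨ ¬p3), w0   [¬→-rule on 2]
5. ¬◇◇(p1 ∨ ¬p3), w0   [¬→-rule on 2]
6. ¬(p1 ∨ (¬p3 ∨ p1)), w0   [¬◇-rule on 3 via w0Rw0]
7. ¬p1, w0   [¬∨-rule on 6]
8. ¬(¬p3 ∨ p1), w0   [¬∨-rule on 6]
9. p3, w0   [¬∨-rule on 8]
10. ¬◇(p1 ∨ ¬p3), w0   [¬◇-rule on 5 via w0Rw0]
11. ¬(p1 ∨ ¬p3), w0   [¬◇-rule on 10 via w0Rw0]
12. p1 ∨ ¬p3, w1   [◇-rule on 4: fresh world w1, w0Rw1]
13. ¬(p1 ∨ (¬p3 ∨ p1)), w1   [¬◇-rule on 3 via w0Rw1]
14. ¬p1, w1   [¬∨-rule on 13]
15. ¬(¬p3 ∨ p1), w1   [¬∨-rule on 13]
16. p3, w1   [¬∨-rule on 15]
17. ¬◇(p1 ∨ ¬p3), w1   [¬◇-rule on 5 via w0Rw1]
18. ¬(p1 ∨ ¬p3), w1   [¬◇-rule on 10 via w0Rw1]
19. ¬p3, w1   [∨-rule on 12 (branches; this branch)]
Accessibility: w0Rw0, w0Rw1, w1Rw0, w1Rw1
Branch closes: p3 and ¬p3 both at w1.
Every branch of the negation's tableau closes; the branch above is one of them.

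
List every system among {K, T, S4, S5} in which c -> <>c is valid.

K-tableau for the negation ~(c -> <>c):
1. ~(c -> <>c), w0
2. c, w0
3. ~<>c, w0
Complete open branch: countermodel on a K-frame, so not valid in K.
T-tableau for the negation ~(c -> <>c):
1. ~(c -> <>c), w0
2. c, w0
3. ~<>c, w0
4. ~c, w0
Accessibility: w0Rw0
Branch closes: c and ~c both at w0.
Every branch closes (one shown): valid in T, hence also in S4, S5 (every theorem of T is a theorem of S4 and S5).

T, S4, S5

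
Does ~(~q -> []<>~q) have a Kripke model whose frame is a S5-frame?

1. ~(~q -> []<>~q), w0
2. ~q, w0
3. ~[]<>~q, w0
4. ~<>~q, w1
5. q, w0
Accessibility: w0Rw0, w0Rw1, w1Rw0, w1Rw1
Branch closes: q and ~q both at w0.
(One branch shown.) All branches close.

No, unsatisfiable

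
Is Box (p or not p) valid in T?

Yes, valid

Tableau for the negation not Box (p or not p):
1. not Box (p or not p), 0
2. not (p or not p), 1
3. not p, 1
4. p, 1
Accessibility: 0R0, 0R1, 1R1
Branch closes: p and not p both at 1.
All branches of the negation close; one closing branch shown above.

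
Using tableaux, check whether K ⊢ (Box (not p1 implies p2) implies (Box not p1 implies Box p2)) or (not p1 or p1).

Yes, valid

Tableau for the negation not ((Box (not p1 implies p2) implies (Box not p1 implies Box p2)) or (not p1 or p1)):
1. not ((Box (not p1 implies p2) implies (Box not p1 implies Box p2)) or (not p1 or p1)), u
2. not (Box (not p1 implies p2) implies (Box not p1 implies Box p2)), u
3. not (not p1 or p1), u
4. Box (not p1 implies p2), u
5. not (Box not p1 implies Box p2), u
6. p1, u
7. not p1, u
Branch closes: p1 and not p1 both at u.
Every branch of the negation's tableau closes; the branch above is one of them.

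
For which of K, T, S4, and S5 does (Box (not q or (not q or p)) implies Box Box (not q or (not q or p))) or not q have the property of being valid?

S4, S5

T-tableau for the negation not ((Box (not q or (not q or p)) implies Box Box (not q or (not q or p))) or not q):
1. not ((Box (not q or (not q or p)) implies Box Box (not q or (not q or p))) or not q), w0
2. not (Box (not q or (not q or p)) implies Box Box (not q or (not q or p))), w0
3. q, w0
4. Box (not q or (not q or p)), w0
5. not Box Box (not q or (not q or p)), w0
6. not q or (not q or p), w0
7. not q or p, w0
8. p, w0
9. not Box (not q or (not q or p)), w1
10. not q or (not q or p), w1
11. not q or p, w1
12. p, w1
13. not (not q or (not q or p)), w2
14. q, w2
15. not (not q or p), w2
16. not p, w2
Accessibility: w0Rw0, w0Rw1, w1Rw1, w1Rw2, w2Rw2
Complete open branch: countermodel on a T-frame, so not valid in T, nor in K (the same frame is also a K-frame).
S4-tableau for the negation not ((Box (not q or (not q or p)) implies Box Box (not q or (not q or p))) or not q):
1. not ((Box (not q or (not q or p)) implies Box Box (not q or (not q or p))) or not q), w0
2. not (Box (not q or (not q or p)) implies Box Box (not q or (not q or p))), w0
3. q, w0
4. Box (not q or (not q or p)), w0
5. not Box Box (not q or (not q or p)), w0
6. not q or (not q or p), w0
7. not q or p, w0
8. p, w0
9. not Box (not q or (not q or p)), w1
10. not q or (not q or p), w1
11. not q or p, w1
12. p, w1
13. not (not q or (not q or p)), w2
14. q, w2
15. not (not q or p), w2
16. not p, w2
17. not q or (not q or p), w2
18. not q or p, w2
19. p, w2
Accessibility: w0Rw0, w0Rw1, w0Rw2, w1Rw1, w1Rw2, w2Rw2
Branch closes: p and not p both at w2.
Every branch closes (one shown): valid in S4, hence also in S5 (every theorem of S4 is a theorem of S5).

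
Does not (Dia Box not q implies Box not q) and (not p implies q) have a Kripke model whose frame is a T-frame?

Satisfiable (open branch found)

1. not (Dia Box not q implies Box not q) and (not p implies q), w0
2. not (Dia Box not q implies Box not q), w0
3. not p implies q, w0
4. Dia Box not q, w0
5. not Box not q, w0
6. q, w0
7. Box not q, w1
8. not q, w1
9. q, w2
Accessibility: w0Rw0, w0Rw1, w0Rw2, w1Rw1, w2Rw2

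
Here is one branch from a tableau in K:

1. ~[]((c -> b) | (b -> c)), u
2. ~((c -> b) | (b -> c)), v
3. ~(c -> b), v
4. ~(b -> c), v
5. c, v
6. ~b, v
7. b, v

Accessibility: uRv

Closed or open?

Both b and ~b appear at v.

Yes, closed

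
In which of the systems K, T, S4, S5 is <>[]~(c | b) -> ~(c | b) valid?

S5

S4-tableau for the negation ~(<>[]~(c | b) -> ~(c | b)):
1. ~(<>[]~(c | b) -> ~(c | b)), u
2. <>[]~(c | b), u
3. c | b, u
4. b, u
5. []~(c | b), v
6. ~(c | b), v
7. ~c, v
8. ~b, v
Accessibility: uRu, uRv, vRv
Complete open branch: countermodel on an S4-frame, so not valid in S4, nor in K, T (the same frame is also a K-frame and a T-frame).
S5-tableau for the negation ~(<>[]~(c | b) -> ~(c | b)):
1. ~(<>[]~(c | b) -> ~(c | b)), u
2. <>[]~(c | b), u
3. c | b, u
4. b, u
5. []~(c | b), v
6. ~(c | b), u
7. ~c, u
8. ~b, u
Accessibility: uRu, uRv, vRu, vRv
Branch closes: b and ~b both at u.
Every branch closes (one shown): valid in S5.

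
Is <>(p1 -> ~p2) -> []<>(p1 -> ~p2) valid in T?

Tableau for the negation ~(<>(p1 -> ~p2) -> []<>(p1 -> ~p2)):
1. ~(<>(p1 -> ~p2) -> []<>(p1 -> ~p2)), w0
2. <>(p1 -> ~p2), w0   [~->-rule on 1]
3. ~[]<>(p1 -> ~p2), w0   [~->-rule on 1]
4. p1 -> ~p2, w1   [<>-rule on 2: fresh world w1, w0Rw1]
5. ~p2, w1   [->-rule on 4 (branches; this branch)]
6. ~<>(p1 -> ~p2), w2   [~[]-rule on 3: fresh world w2, w0Rw2]
7. ~(p1 -> ~p2), w2   [~<>-rule on 6 via w2Rw2]
8. p1, w2   [~->-rule on 7]
9. p2, w2   [~->-rule on 7]
Accessibility: w0Rw0, w0Rw1, w0Rw2, w1Rw1, w2Rw2
The negation has an open branch (countermodel exists).

Not valid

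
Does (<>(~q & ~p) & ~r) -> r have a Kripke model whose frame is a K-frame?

1. (<>(~q & ~p) & ~r) -> r, u
2. r, u   [->-rule on 1 (branches; this branch)]

Satisfiable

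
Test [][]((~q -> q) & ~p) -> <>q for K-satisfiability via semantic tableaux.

1. [][]((~q -> q) & ~p) -> <>q, w0
2. <>q, w0   [->-rule on 1 (branches; this branch)]
3. q, w1   [<>-rule on 2: fresh world w1, w0Rw1]
Accessibility: w0Rw1

Satisfiable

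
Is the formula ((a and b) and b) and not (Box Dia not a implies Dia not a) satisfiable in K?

Satisfiable

1. ((a and b) and b) and not (Box Dia not a implies Dia not a), u
2. (a and b) and b, u
3. not (Box Dia not a implies Dia not a), u
4. a and b, u
5. b, u
6. Box Dia not a, u
7. not Dia not a, u
8. a, u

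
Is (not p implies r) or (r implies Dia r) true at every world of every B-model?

Tableau for the negation not ((not p implies r) or (r implies Dia r)):
1. not ((not p implies r) or (r implies Dia r)), 0
2. not (not p implies r), 0
3. not (r implies Dia r), 0
4. not p, 0
5. not r, 0
6. r, 0
7. not Dia r, 0
Accessibility: 0R0
Branch closes: r and not r both at 0.
Every branch of the negation's tableau closes; the branch above is one of them.

Valid in B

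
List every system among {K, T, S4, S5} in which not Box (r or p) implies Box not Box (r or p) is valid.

S5

S5-tableau for the negation not (not Box (r or p) implies Box not Box (r or p)):
1. not (not Box (r or p) implies Box not Box (r or p)), u
2. not Box (r or p), u
3. not Box not Box (r or p), u
4. not (r or p), v
5. not r, v
6. not p, v
7. Box (r or p), w
8. r or p, u
9. r or p, v
10. r or p, w
11. p, u
12. p, v
Accessibility: uRu, uRv, uRw, vRu, vRv, vRw, wRu, wRv, wRw
Branch closes: p and not p both at v.
Every branch closes (one shown): valid in S5.
S4-tableau for the negation not (not Box (r or p) implies Box not Box (r or p)):
1. not (not Box (r or p) implies Box not Box (r or p)), u
2. not Box (r or p), u
3. not Box not Box (r or p), u
4. not (r or p), v
5. not r, v
6. not p, v
7. Box (r or p), w
8. r or p, w
9. p, w
Accessibility: uRu, uRv, uRw, vRv, wRw
Complete open branch: countermodel on an S4-frame, so not valid in S4, nor in K, T (the same frame is also a K-frame and a T-frame).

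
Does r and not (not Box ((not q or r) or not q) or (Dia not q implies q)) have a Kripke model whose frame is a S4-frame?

Satisfiable (open branch found)

1. r and not (not Box ((not q or r) or not q) or (Dia not q implies q)), 0
2. r, 0   [and-rule on 1]
3. not (not Box ((not q or r) or not q) or (Dia not q implies q)), 0   [and-rule on 1]
4. Box ((not q or r) or not q), 0   [neg-or-rule on 3]
5. not (Dia not q implies q), 0   [neg-or-rule on 3]
6. Dia not q, 0   [neg-implies-rule on 5]
7. not q, 0   [neg-implies-rule on 5]
8. (not q or r) or not q, 0   [Box-rule on 4 via 0R0]
9. not q, 1   [Dia-rule on 6: fresh world 1, 0R1]
10. (not q or r) or not q, 1   [Box-rule on 4 via 0R1]
Accessibility: 0R0, 0R1, 1R1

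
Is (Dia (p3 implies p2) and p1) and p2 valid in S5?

Tableau for the negation not ((Dia (p3 implies p2) and p1) and p2):
1. not ((Dia (p3 implies p2) and p1) and p2), u
2. not p2, u
Accessibility: uRu
The negation has an open branch (countermodel exists).

Not valid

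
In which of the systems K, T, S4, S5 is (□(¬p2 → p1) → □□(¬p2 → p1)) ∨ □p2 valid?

S4, S5

S4-tableau for the negation ¬((□(¬p2 → p1) → □□(¬p2 → p1)) ∨ □p2):
1. ¬((□(¬p2 → p1) → □□(¬p2 → p1)) ∨ □p2), w0
2. ¬(□(¬p2 → p1) → □□(¬p2 → p1)), w0   [¬∨-rule on 1]
3. ¬□p2, w0   [¬∨-rule on 1]
4. □(¬p2 → p1), w0   [¬→-rule on 2]
5. ¬□□(¬p2 → p1), w0   [¬→-rule on 2]
6. ¬p2 → p1, w0   [□-rule on 4 via w0Rw0]
7. p1, w0   [→-rule on 6 (branches; this branch)]
8. ¬p2, w1   [¬□-rule on 3: fresh world w1, w0Rw1]
9. ¬p2 → p1, w1   [□-rule on 4 via w0Rw1]
10. p1, w1   [→-rule on 9 (branches; this branch)]
11. ¬□(¬p2 → p1), w2   [¬□-rule on 5: fresh world w2, w0Rw2]
12. ¬p2 → p1, w2   [□-rule on 4 via w0Rw2]
13. p1, w2   [→-rule on 12 (branches; this branch)]
14. ¬(¬p2 → p1), w3   [¬□-rule on 11: fresh world w3, w2Rw3]
15. ¬p2, w3   [¬→-rule on 14]
16. ¬p1, w3   [¬→-rule on 14]
17. ¬p2 → p1, w3   [□-rule on 4 via w0Rw3]
18. p1, w3   [→-rule on 17 (branches; this branch)]
Accessibility: w0Rw0, w0Rw1, w0Rw2, w0Rw3, w1Rw1, w2Rw2, w2Rw3, w3Rw3
Branch closes: p1 and ¬p1 both at w3.
Every branch closes (one shown): valid in S4, hence also in S5 (every theorem of S4 is a theorem of S5).
T-tableau for the negation ¬((□(¬p2 → p1) → □□(¬p2 → p1)) ∨ □p2):
1. ¬((□(¬p2 → p1) → □□(¬p2 → p1)) ∨ □p2), w0
2. ¬(□(¬p2 → p1) → □□(¬p2 → p1)), w0   [¬∨-rule on 1]
3. ¬□p2, w0   [¬∨-rule on 1]
4. □(¬p2 → p1), w0   [¬→-rule on 2]
5. ¬□□(¬p2 → p1), w0   [¬→-rule on 2]
6. ¬p2 → p1, w0   [□-rule on 4 via w0Rw0]
7. p1, w0   [→-rule on 6 (branches; this branch)]
8. ¬p2, w1   [¬□-rule on 3: fresh world w1, w0Rw1]
9. ¬p2 → p1, w1   [□-rule on 4 via w0Rw1]
10. p1, w1   [→-rule on 9 (branches; this branch)]
11. ¬□(¬p2 → p1), w2   [¬□-rule on 5: fresh world w2, w0Rw2]
12. ¬p2 → p1, w2   [□-rule on 4 via w0Rw2]
13. p1, w2   [→-rule on 12 (branches; this branch)]
14. ¬(¬p2 → p1), w3   [¬□-rule on 11: fresh world w3, w2Rw3]
15. ¬p2, w3   [¬→-rule on 14]
16. ¬p1, w3   [¬→-rule on 14]
Accessibility: w0Rw0, w0Rw1, w0Rw2, w1Rw1, w2Rw2, w2Rw3, w3Rw3
Complete open branch: countermodel on a T-frame, so not valid in T, nor in K (the same frame is also a K-frame).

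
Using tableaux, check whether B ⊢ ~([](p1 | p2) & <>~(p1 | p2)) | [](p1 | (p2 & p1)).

Tableau for the negation ~(~([](p1 | p2) & <>~(p1 | p2)) | [](p1 | (p2 & p1))):
1. ~(~([](p1 | p2) & <>~(p1 | p2)) | [](p1 | (p2 & p1))), u
2. [](p1 | p2) & <>~(p1 | p2), u
3. ~[](p1 | (p2 & p1)), u
4. [](p1 | p2), u
5. <>~(p1 | p2), u
6. p1 | p2, u
7. p2, u
8. ~(p1 | (p2 & p1)), v
9. ~p1, v
10. ~(p2 & p1), v
11. p1 | p2, v
12. p2, v
13. ~(p1 | p2), w
14. ~p1, w
15. ~p2, w
16. p1 | p2, w
17. p2, w
Accessibility: uRu, uRv, uRw, vRu, vRv, wRu, wRw
Branch closes: p2 and ~p2 both at w.
All branches of the negation close; one closing branch shown above.

Yes, valid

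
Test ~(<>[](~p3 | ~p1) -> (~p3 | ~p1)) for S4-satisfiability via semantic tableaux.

1. ~(<>[](~p3 | ~p1) -> (~p3 | ~p1)), 0
2. <>[](~p3 | ~p1), 0
3. ~(~p3 | ~p1), 0
4. p3, 0
5. p1, 0
6. [](~p3 | ~p1), 1
7. ~p3 | ~p1, 1
8. ~p1, 1
Accessibility: 0R0, 0R1, 1R1

Yes, satisfiable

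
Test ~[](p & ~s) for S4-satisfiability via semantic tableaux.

1. ~[](p & ~s), w0
2. ~(p & ~s), w1
3. s, w1
Accessibility: w0Rw0, w0Rw1, w1Rw1

Yes, satisfiable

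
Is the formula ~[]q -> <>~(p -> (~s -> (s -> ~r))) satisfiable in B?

1. ~[]q -> <>~(p -> (~s -> (s -> ~r))), u
2. []q, u   [->-rule on 1 (branches; this branch)]
3. q, u   [[]-rule on 2 via uRu]
Accessibility: uRu

Satisfiable (open branch found)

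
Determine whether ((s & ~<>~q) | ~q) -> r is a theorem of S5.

Invalid (countermodel exists)

Tableau for the negation ~(((s & ~<>~q) | ~q) -> r):
1. ~(((s & ~<>~q) | ~q) -> r), u
2. (s & ~<>~q) | ~q, u
3. ~r, u
4. ~q, u
Accessibility: uRu
The negation has an open branch (countermodel exists).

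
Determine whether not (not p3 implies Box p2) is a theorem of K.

No, not valid

Tableau for the negation not p3 implies Box p2:
1. not p3 implies Box p2, u
2. Box p2, u
The negation has an open branch (countermodel exists).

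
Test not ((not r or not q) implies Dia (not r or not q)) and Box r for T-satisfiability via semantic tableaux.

Unsatisfiable

1. not ((not r or not q) implies Dia (not r or not q)) and Box r, w0
2. not ((not r or not q) implies Dia (not r or not q)), w0
3. Box r, w0
4. not r or not q, w0
5. not Dia (not r or not q), w0
6. r, w0
7. not (not r or not q), w0
8. q, w0
9. not q, w0
Accessibility: w0Rw0
Branch closes: q and not q both at w0.
Every branch closes; the branch above is one of them.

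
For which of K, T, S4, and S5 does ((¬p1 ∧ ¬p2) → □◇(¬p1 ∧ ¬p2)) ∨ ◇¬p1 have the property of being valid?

T, S4, S5

T-tableau for the negation ¬(((¬p1 ∧ ¬p2) → □◇(¬p1 ∧ ¬p2)) ∨ ◇¬p1):
1. ¬(((¬p1 ∧ ¬p2) → □◇(¬p1 ∧ ¬p2)) ∨ ◇¬p1), w0
2. ¬((¬p1 ∧ ¬p2) → □◇(¬p1 ∧ ¬p2)), w0
3. ¬◇¬p1, w0
4. ¬p1 ∧ ¬p2, w0
5. ¬□◇(¬p1 ∧ ¬p2), w0
6. ¬p1, w0
7. ¬p2, w0
8. p1, w0
Accessibility: w0Rw0
Branch closes: p1 and ¬p1 both at w0.
Every branch closes (one shown): valid in T, hence also in S4, S5 (every theorem of T is a theorem of S4 and S5).
K-tableau for the negation ¬(((¬p1 ∧ ¬p2) → □◇(¬p1 ∧ ¬p2)) ∨ ◇¬p1):
1. ¬(((¬p1 ∧ ¬p2) → □◇(¬p1 ∧ ¬p2)) ∨ ◇¬p1), w0
2. ¬((¬p1 ∧ ¬p2) → □◇(¬p1 ∧ ¬p2)), w0
3. ¬◇¬p1, w0
4. ¬p1 ∧ ¬p2, w0
5. ¬□◇(¬p1 ∧ ¬p2), w0
6. ¬p1, w0
7. ¬p2, w0
8. ¬◇(¬p1 ∧ ¬p2), w1
9. p1, w1
Accessibility: w0Rw1
Complete open branch: countermodel on a K-frame, so not valid in K.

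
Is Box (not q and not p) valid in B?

Tableau for the negation not Box (not q and not p):
1. not Box (not q and not p), u
2. not (not q and not p), v
3. p, v
Accessibility: uRu, uRv, vRu, vRv
The negation has an open branch (countermodel exists).

No, not valid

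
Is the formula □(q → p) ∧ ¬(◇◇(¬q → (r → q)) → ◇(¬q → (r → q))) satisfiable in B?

Yes, satisfiable

1. □(q → p) ∧ ¬(◇◇(¬q → (r → q)) → ◇(¬q → (r → q))), w0
2. □(q → p), w0
3. ¬(◇◇(¬q → (r → q)) → ◇(¬q → (r → q))), w0
4. ◇◇(¬q → (r → q)), w0
5. ¬◇(¬q → (r → q)), w0
6. q → p, w0
7. ¬(¬q → (r → q)), w0
8. ¬q, w0
9. ¬(r → q), w0
10. r, w0
11. p, w0
12. ◇(¬q → (r → q)), w1
13. q → p, w1
14. ¬(¬q → (r → q)), w1
15. ¬q, w1
16. ¬(r → q), w1
17. r, w1
18. p, w1
19. ¬q → (r → q), w2
20. r → q, w2
21. q, w2
Accessibility: w0Rw0, w0Rw1, w1Rw0, w1Rw1, w1Rw2, w2Rw1, w2Rw2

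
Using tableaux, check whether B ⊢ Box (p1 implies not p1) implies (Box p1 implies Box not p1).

Valid

Tableau for the negation not (Box (p1 implies not p1) implies (Box p1 implies Box not p1)):
1. not (Box (p1 implies not p1) implies (Box p1 implies Box not p1)), w0
2. Box (p1 implies not p1), w0
3. not (Box p1 implies Box not p1), w0
4. Box p1, w0
5. not Box not p1, w0
6. p1 implies not p1, w0
7. p1, w0
8. not p1, w0
Accessibility: w0Rw0
Branch closes: p1 and not p1 both at w0.
All branches of the negation close; one closing branch shown above.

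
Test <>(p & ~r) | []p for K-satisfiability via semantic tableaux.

Satisfiable

1. <>(p & ~r) | []p, u
2. []p, u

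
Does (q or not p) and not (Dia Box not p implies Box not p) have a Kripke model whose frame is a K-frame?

1. (q or not p) and not (Dia Box not p implies Box not p), w0
2. q or not p, w0
3. not (Dia Box not p implies Box not p), w0
4. Dia Box not p, w0
5. not Box not p, w0
6. not p, w0
7. Box not p, w1
8. p, w2
Accessibility: w0Rw1, w0Rw2

Satisfiable (open branch found)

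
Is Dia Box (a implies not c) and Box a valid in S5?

Invalid (countermodel exists)

Tableau for the negation not (Dia Box (a implies not c) and Box a):
1. not (Dia Box (a implies not c) and Box a), u
2. not Box a, u   [neg-and-rule on 1 (branches; this branch)]
3. not a, v   [neg-Box-rule on 2: fresh world v, uRv]
Accessibility: uRu, uRv, vRu, vRv
The negation has an open branch (countermodel exists).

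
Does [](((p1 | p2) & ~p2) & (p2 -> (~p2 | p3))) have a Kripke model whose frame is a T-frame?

1. [](((p1 | p2) & ~p2) & (p2 -> (~p2 | p3))), w0
2. ((p1 | p2) & ~p2) & (p2 -> (~p2 | p3)), w0   [[]-rule on 1 via w0Rw0]
3. (p1 | p2) & ~p2, w0   [&-rule on 2]
4. p2 -> (~p2 | p3), w0   [&-rule on 2]
5. p1 | p2, w0   [&-rule on 3]
6. ~p2, w0   [&-rule on 3]
7. ~p2 | p3, w0   [->-rule on 4 (branches; this branch)]
8. p1, w0   [|-rule on 5 (branches; this branch)]
9. p3, w0   [|-rule on 7 (branches; this branch)]
Accessibility: w0Rw0

Yes, satisfiable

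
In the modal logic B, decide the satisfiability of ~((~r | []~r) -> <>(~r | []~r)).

1. ~((~r | []~r) -> <>(~r | []~r)), 0
2. ~r | []~r, 0
3. ~<>(~r | []~r), 0
4. ~(~r | []~r), 0
5. r, 0
6. ~[]~r, 0
7. []~r, 0
8. ~r, 0
Accessibility: 0R0
Branch closes: r and ~r both at 0.
All branches of the tableau close; one closing branch shown above.

No, unsatisfiable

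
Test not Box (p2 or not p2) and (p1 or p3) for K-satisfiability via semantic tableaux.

Unsatisfiable (every branch closes)

1. not Box (p2 or not p2) and (p1 or p3), w0
2. not Box (p2 or not p2), w0
3. p1 or p3, w0
4. p3, w0
5. not (p2 or not p2), w1
6. not p2, w1
7. p2, w1
Accessibility: w0Rw1
Branch closes: p2 and not p2 both at w1.
All branches of the tableau close; one closing branch shown above.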